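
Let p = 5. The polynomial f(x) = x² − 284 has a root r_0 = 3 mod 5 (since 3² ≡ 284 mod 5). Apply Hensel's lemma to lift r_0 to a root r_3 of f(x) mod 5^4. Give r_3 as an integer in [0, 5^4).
r_3 = 153 (mod 625)

Hensel's recurrence: r_{i+1} = r_i − f(r_i)·(f′(r_i))^{-1} mod 5^{i+2}, with f′(x) = 2x. Iterate:
  r_0 = 3 (mod 5)
  r_1 = 3 (mod 25)
  r_2 = 28 (mod 125)
  r_3 = 153 (mod 625)
Final: r_3 = 153, and one checks f(r_3) ≡ 0 mod 5^4.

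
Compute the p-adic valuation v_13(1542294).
v_13(1542294) = 4

v_13(n) is the largest exponent k such that 13^k divides n. Factor out: 1542294 = 13^4 · 54. (Sign doesn't affect v_p.) So v_13(1542294) = 4.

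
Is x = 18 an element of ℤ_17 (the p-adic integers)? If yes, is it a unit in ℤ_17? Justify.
x ∈ ℤ_17^× (unit); v_17(x) = 0

ℤ_17 = {x ∈ ℚ_17 : v_17(x) ≥ 0} and ℤ_17^× = {x ∈ ℤ_17 : v_17(x) = 0}. Here v_17(18) = v_17(num) − v_17(den) = 0; compare against these criteria.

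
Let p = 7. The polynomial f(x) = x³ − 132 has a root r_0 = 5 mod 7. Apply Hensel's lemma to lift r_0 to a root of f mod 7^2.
r_1 = 26 (mod 49)

Hensel: r_{i+1} = r_i − f(r_i)/f′(r_i) mod 7^{i+2}, where f′(x) = 3x². Iterate:
  r_0 = 5 (mod 7)
  r_1 = 26 (mod 49)
Final: r = 26 with f(r) ≡ 0 mod 7^2.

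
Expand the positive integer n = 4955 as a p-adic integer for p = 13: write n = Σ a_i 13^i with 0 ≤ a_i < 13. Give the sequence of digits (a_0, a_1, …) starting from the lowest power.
(a_0, a_1, …) = (2, 4, 3, 2)

Repeated division by 13 gives the digits low-to-high: 4955 = 2 + 4·13^1 + 3·13^2 + 2·13^3. Digit sequence: (2, 4, 3, 2).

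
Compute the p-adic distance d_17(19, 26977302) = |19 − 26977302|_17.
d_17(19, 26977302) = 1/1419857

Step 1 — x − y = 19 − 26977302 = -26977283. Step 2 — v_17(-26977283) = 5 (factor: -26977283 = −(17^5 · 19); the sign does not affect v_p). Step 3 — |x − y|_17 = 17^{-5} = 1/1419857.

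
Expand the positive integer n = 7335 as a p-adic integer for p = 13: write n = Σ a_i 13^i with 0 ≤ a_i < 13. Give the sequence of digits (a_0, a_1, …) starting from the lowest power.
(a_0, a_1, …) = (3, 5, 4, 3)

Repeated division by 13 gives the digits low-to-high: 7335 = 3 + 5·13^1 + 4·13^2 + 3·13^3. Digit sequence: (3, 5, 4, 3).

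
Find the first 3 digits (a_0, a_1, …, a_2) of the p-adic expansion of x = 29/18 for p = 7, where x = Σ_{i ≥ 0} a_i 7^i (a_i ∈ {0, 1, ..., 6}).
(a_0, …, a_2) = (2, 5, 2)

v_7(29/18) = 0 (numerator and denominator both coprime to 7), so x ∈ ℤ_7^×. Compute digits iteratively via a_i = x_i mod 7, x_{i+1} = (x_i − a_i)/7, with x_0 = x:
  x_0 = 29/18;  a_0 = 2;  x_1 = (x_0 − 2)/7 = -1/18
  x_1 = -1/18;  a_1 = 5;  x_2 = (x_1 − 5)/7 = -13/18
  x_2 = -13/18;  a_2 = 2;  x_3 = (x_2 − 2)/7 = -7/18
Digits: (2, 5, 2).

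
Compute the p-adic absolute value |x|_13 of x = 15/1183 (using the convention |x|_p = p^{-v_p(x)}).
|15/1183|_13 = 169

Step 1 — compute v_13(x) by factoring powers of 13 out of the numerator and denominator: v_13(15/1183) = -2. Step 2 — apply |x|_p = p^{-v_p(x)} = 13^{2} = 169.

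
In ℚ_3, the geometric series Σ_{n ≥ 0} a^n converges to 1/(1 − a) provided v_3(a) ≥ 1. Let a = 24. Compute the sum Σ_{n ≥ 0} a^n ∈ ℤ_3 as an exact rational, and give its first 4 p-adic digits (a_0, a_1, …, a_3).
Σ a^n = 1/(1 − a) = -1/23;  first 4 digits = (1, 2, 0, 0)

v_3(a) = 1 ≥ 1, so the series converges in ℤ_3 to 1/(1 − a) = 1/(1 − 24) = -1/23. Expand this rational in ℤ_3: compute digits iteratively via d_i = x_i mod 3, x_{i+1} = (x_i − d_i)/3. The first 4 digits are (1, 2, 0, 0).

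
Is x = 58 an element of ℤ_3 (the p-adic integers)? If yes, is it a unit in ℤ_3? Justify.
x ∈ ℤ_3^× (unit); v_3(x) = 0

ℤ_3 = {x ∈ ℚ_3 : v_3(x) ≥ 0} and ℤ_3^× = {x ∈ ℤ_3 : v_3(x) = 0}. Here v_3(58) = v_3(num) − v_3(den) = 0; compare against these criteria.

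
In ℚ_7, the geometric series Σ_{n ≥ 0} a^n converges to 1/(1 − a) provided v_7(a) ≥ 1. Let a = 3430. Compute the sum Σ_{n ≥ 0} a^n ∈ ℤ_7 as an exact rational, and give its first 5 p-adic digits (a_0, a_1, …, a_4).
Σ a^n = 1/(1 − a) = -1/3429;  first 5 digits = (1, 0, 0, 3, 1)

v_7(a) = 3 ≥ 1, so the series converges in ℤ_7 to 1/(1 − a) = 1/(1 − 3430) = -1/3429. Expand this rational in ℤ_7: compute digits iteratively via d_i = x_i mod 7, x_{i+1} = (x_i − d_i)/7. The first 5 digits are (1, 0, 0, 3, 1).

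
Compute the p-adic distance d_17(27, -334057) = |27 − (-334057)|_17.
d_17(27, -334057) = 1/83521

Step 1 — x − y = 27 − (-334057) = 334084. Step 2 — v_17(334084) = 4 (factor: 334084 = (17^4 · 4); the sign does not affect v_p). Step 3 — |x − y|_17 = 17^{-4} = 1/83521.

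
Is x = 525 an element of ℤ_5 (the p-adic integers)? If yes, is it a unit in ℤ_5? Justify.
x ∈ ℤ_5 but not a unit; v_5(x) = 2 > 0

ℤ_5 = {x ∈ ℚ_5 : v_5(x) ≥ 0} and ℤ_5^× = {x ∈ ℤ_5 : v_5(x) = 0}. Here v_5(525) = v_5(num) − v_5(den) = 2; compare against these criteria.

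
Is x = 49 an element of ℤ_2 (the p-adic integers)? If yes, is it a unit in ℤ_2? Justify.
x ∈ ℤ_2^× (unit); v_2(x) = 0

ℤ_2 = {x ∈ ℚ_2 : v_2(x) ≥ 0} and ℤ_2^× = {x ∈ ℤ_2 : v_2(x) = 0}. Here v_2(49) = v_2(num) − v_2(den) = 0; compare against these criteria.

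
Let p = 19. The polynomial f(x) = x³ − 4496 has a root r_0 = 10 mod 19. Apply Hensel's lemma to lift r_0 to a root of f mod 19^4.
r_3 = 71697 (mod 130321)

Hensel: r_{i+1} = r_i − f(r_i)/f′(r_i) mod 19^{i+2}, where f′(x) = 3x². Iterate:
  r_0 = 10 (mod 19)
  r_1 = 219 (mod 361)
  r_2 = 3107 (mod 6859)
  r_3 = 71697 (mod 130321)
Final: r = 71697 with f(r) ≡ 0 mod 19^4.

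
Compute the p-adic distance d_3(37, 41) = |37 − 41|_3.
d_3(37, 41) = 1

Step 1 — x − y = 37 − 41 = -4. Step 2 — v_3(-4) = 0 (factor: -4 = −(3^0 · 4); the sign does not affect v_p). Step 3 — |x − y|_3 = 3^{0} = 1.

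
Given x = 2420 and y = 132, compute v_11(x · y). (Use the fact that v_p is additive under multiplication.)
v_11(319440) = 3

v_p(x) = 2 (factor: 2420 = 11^2 · 20); v_p(y) = 1 (factor: 132 = 11^1 · 12). Additivity: v_p(xy) = v_p(x) + v_p(y) = 2 + 1 = 3. (Direct check: xy = 319440 = 11^3 · (240).)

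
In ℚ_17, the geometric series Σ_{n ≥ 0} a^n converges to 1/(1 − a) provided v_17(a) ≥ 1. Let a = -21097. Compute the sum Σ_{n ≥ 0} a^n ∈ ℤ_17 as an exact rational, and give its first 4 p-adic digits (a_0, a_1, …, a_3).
Σ a^n = 1/(1 − a) = 1/21098;  first 4 digits = (1, 0, 12, 12)

v_17(a) = 2 ≥ 1, so the series converges in ℤ_17 to 1/(1 − a) = 1/(1 − (-21097)) = 1/21098. Expand this rational in ℤ_17: compute digits iteratively via d_i = x_i mod 17, x_{i+1} = (x_i − d_i)/17. The first 4 digits are (1, 0, 12, 12).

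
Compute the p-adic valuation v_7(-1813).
v_7(-1813) = 2

v_7(n) is the largest exponent k such that 7^k divides n. Factor out: -1813 = -7^2 · 37. (Sign doesn't affect v_p.) So v_7(-1813) = 2.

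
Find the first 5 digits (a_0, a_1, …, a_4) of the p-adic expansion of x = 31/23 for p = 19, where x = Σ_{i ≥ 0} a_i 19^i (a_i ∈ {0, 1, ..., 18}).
(a_0, …, a_4) = (3, 9, 2, 4, 13)

v_19(31/23) = 0 (numerator and denominator both coprime to 19), so x ∈ ℤ_19^×. Compute digits iteratively via a_i = x_i mod 19, x_{i+1} = (x_i − a_i)/19, with x_0 = x:
  x_0 = 31/23;  a_0 = 3;  x_1 = (x_0 − 3)/19 = -2/23
  x_1 = -2/23;  a_1 = 9;  x_2 = (x_1 − 9)/19 = -11/23
  x_2 = -11/23;  a_2 = 2;  x_3 = (x_2 − 2)/19 = -3/23
  x_3 = -3/23;  a_3 = 4;  x_4 = (x_3 − 4)/19 = -5/23
  x_4 = -5/23;  a_4 = 13;  x_5 = (x_4 − 13)/19 = -16/23
Digits: (3, 9, 2, 4, 13).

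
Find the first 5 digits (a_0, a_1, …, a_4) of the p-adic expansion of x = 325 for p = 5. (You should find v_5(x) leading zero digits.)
(a_0, …, a_4) = (0, 0, 3, 2, 0)

v_5(325) = 2, so a_0 = ... = a_1 = 0. Factor out: x = 5^2 · u with u = 13 a unit in ℤ_5. Expand u iteratively via a_{v+i} = u_i mod 5, u_{i+1} = (u_i − a_{v+i})/5:
  u_0 = 13;  a_2 = 3;  u_1 = (u_0 − 3)/5 = 2
  u_1 = 2;  a_3 = 2;  u_2 = (u_1 − 2)/5 = 0
  u_2 = 0;  a_4 = 0;  u_3 = (u_2 − 0)/5 = 0
Digits: (0, 0, 3, 2, 0).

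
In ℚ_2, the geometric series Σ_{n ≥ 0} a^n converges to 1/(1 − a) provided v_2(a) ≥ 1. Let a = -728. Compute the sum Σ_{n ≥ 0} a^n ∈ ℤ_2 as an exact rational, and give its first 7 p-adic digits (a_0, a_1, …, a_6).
Σ a^n = 1/(1 − a) = 1/729;  first 7 digits = (1, 0, 0, 1, 0, 1, 1)

v_2(a) = 3 ≥ 1, so the series converges in ℤ_2 to 1/(1 − a) = 1/(1 − (-728)) = 1/729. Expand this rational in ℤ_2: compute digits iteratively via d_i = x_i mod 2, x_{i+1} = (x_i − d_i)/2. The first 7 digits are (1, 0, 0, 1, 0, 1, 1).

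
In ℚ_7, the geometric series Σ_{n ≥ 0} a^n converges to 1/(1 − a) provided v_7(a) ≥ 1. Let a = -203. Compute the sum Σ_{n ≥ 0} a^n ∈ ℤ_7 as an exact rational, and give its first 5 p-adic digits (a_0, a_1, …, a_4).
Σ a^n = 1/(1 − a) = 1/204;  first 5 digits = (1, 6, 3, 6, 5)

v_7(a) = 1 ≥ 1, so the series converges in ℤ_7 to 1/(1 − a) = 1/(1 − (-203)) = 1/204. Expand this rational in ℤ_7: compute digits iteratively via d_i = x_i mod 7, x_{i+1} = (x_i − d_i)/7. The first 5 digits are (1, 6, 3, 6, 5).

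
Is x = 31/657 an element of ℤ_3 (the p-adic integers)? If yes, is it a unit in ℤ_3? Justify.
x ∉ ℤ_3 (v_3(x) = -2 < 0)

ℤ_3 = {x ∈ ℚ_3 : v_3(x) ≥ 0} and ℤ_3^× = {x ∈ ℤ_3 : v_3(x) = 0}. Here v_3(31/657) = v_3(num) − v_3(den) = -2; compare against these criteria.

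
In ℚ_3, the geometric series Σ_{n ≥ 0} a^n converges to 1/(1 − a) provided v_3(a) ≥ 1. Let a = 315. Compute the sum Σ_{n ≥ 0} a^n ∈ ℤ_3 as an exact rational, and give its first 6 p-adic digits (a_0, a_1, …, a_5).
Σ a^n = 1/(1 − a) = -1/314;  first 6 digits = (1, 0, 2, 2, 1, 1)

v_3(a) = 2 ≥ 1, so the series converges in ℤ_3 to 1/(1 − a) = 1/(1 − 315) = -1/314. Expand this rational in ℤ_3: compute digits iteratively via d_i = x_i mod 3, x_{i+1} = (x_i − d_i)/3. The first 6 digits are (1, 0, 2, 2, 1, 1).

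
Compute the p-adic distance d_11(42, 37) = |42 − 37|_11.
d_11(42, 37) = 1

Step 1 — x − y = 42 − 37 = 5. Step 2 — v_11(5) = 0 (factor: 5 = (11^0 · 5); the sign does not affect v_p). Step 3 — |x − y|_11 = 11^{0} = 1.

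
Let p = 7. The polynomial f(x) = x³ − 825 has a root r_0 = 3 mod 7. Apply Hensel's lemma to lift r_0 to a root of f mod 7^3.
r_2 = 234 (mod 343)

Hensel: r_{i+1} = r_i − f(r_i)/f′(r_i) mod 7^{i+2}, where f′(x) = 3x². Iterate:
  r_0 = 3 (mod 7)
  r_1 = 38 (mod 49)
  r_2 = 234 (mod 343)
Final: r = 234 with f(r) ≡ 0 mod 7^3.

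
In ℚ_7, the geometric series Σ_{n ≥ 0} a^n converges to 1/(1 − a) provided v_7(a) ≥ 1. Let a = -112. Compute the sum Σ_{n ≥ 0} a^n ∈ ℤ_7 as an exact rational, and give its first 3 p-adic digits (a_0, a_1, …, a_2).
Σ a^n = 1/(1 − a) = 1/113;  first 3 digits = (1, 5, 1)

v_7(a) = 1 ≥ 1, so the series converges in ℤ_7 to 1/(1 − a) = 1/(1 − (-112)) = 1/113. Expand this rational in ℤ_7: compute digits iteratively via d_i = x_i mod 7, x_{i+1} = (x_i − d_i)/7. The first 3 digits are (1, 5, 1).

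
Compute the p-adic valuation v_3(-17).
v_3(-17) = 0

v_3(n) is the largest exponent k such that 3^k divides n. Factor out: -17 = -3^0 · 17. (Sign doesn't affect v_p.) So v_3(-17) = 0.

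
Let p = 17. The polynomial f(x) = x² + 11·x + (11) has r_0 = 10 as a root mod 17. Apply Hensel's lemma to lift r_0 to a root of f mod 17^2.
r_1 = 180 (mod 289)

Hensel: r_{i+1} = r_i − f(r_i)·(f′(r_i))^{-1} mod 17^{i+2}, f′(x) = 2x + 11. Iterate:
  r_0 = 10 (mod 17)
  r_1 = 180 (mod 289)
Final: r = 180 satisfies f(r) ≡ 0 mod 17^2.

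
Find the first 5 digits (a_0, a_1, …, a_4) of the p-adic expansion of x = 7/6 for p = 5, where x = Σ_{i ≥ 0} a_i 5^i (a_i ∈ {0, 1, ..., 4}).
(a_0, …, a_4) = (2, 4, 0, 4, 0)

v_5(7/6) = 0 (numerator and denominator both coprime to 5), so x ∈ ℤ_5^×. Compute digits iteratively via a_i = x_i mod 5, x_{i+1} = (x_i − a_i)/5, with x_0 = x:
  x_0 = 7/6;  a_0 = 2;  x_1 = (x_0 − 2)/5 = -1/6
  x_1 = -1/6;  a_1 = 4;  x_2 = (x_1 − 4)/5 = -5/6
  x_2 = -5/6;  a_2 = 0;  x_3 = (x_2 − 0)/5 = -1/6
  x_3 = -1/6;  a_3 = 4;  x_4 = (x_3 − 4)/5 = -5/6
  x_4 = -5/6;  a_4 = 0;  x_5 = (x_4 − 0)/5 = -1/6
Digits: (2, 4, 0, 4, 0).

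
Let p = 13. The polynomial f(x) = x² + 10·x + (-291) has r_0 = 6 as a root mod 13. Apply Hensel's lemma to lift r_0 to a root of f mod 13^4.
r_3 = 27800 (mod 28561)

Hensel: r_{i+1} = r_i − f(r_i)·(f′(r_i))^{-1} mod 13^{i+2}, f′(x) = 2x + 10. Iterate:
  r_0 = 6 (mod 13)
  r_1 = 84 (mod 169)
  r_2 = 1436 (mod 2197)
  r_3 = 27800 (mod 28561)
Final: r = 27800 satisfies f(r) ≡ 0 mod 13^4.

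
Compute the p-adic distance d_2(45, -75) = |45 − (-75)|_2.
d_2(45, -75) = 1/8

Step 1 — x − y = 45 − (-75) = 120. Step 2 — v_2(120) = 3 (factor: 120 = (2^3 · 15); the sign does not affect v_p). Step 3 — |x − y|_2 = 2^{-3} = 1/8.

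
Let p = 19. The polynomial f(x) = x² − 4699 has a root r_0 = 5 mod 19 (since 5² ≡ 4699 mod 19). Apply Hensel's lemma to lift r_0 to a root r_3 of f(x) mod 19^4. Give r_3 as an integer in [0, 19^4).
r_3 = 55200 (mod 130321)

Hensel's recurrence: r_{i+1} = r_i − f(r_i)·(f′(r_i))^{-1} mod 19^{i+2}, with f′(x) = 2x. Iterate:
  r_0 = 5 (mod 19)
  r_1 = 328 (mod 361)
  r_2 = 328 (mod 6859)
  r_3 = 55200 (mod 130321)
Final: r_3 = 55200, and one checks f(r_3) ≡ 0 mod 19^4.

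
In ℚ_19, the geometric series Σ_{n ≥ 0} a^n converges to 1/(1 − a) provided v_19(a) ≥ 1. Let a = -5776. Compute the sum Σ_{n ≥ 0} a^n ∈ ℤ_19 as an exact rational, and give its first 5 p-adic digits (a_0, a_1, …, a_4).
Σ a^n = 1/(1 − a) = 1/5777;  first 5 digits = (1, 0, 3, 18, 8)

v_19(a) = 2 ≥ 1, so the series converges in ℤ_19 to 1/(1 − a) = 1/(1 − (-5776)) = 1/5777. Expand this rational in ℤ_19: compute digits iteratively via d_i = x_i mod 19, x_{i+1} = (x_i − d_i)/19. The first 5 digits are (1, 0, 3, 18, 8).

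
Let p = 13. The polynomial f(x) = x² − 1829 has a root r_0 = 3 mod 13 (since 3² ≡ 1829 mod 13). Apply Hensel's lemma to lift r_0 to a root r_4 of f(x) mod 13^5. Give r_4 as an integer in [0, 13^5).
r_4 = 29318 (mod 371293)

Hensel's recurrence: r_{i+1} = r_i − f(r_i)·(f′(r_i))^{-1} mod 13^{i+2}, with f′(x) = 2x. Iterate:
  r_0 = 3 (mod 13)
  r_1 = 81 (mod 169)
  r_2 = 757 (mod 2197)
  r_3 = 757 (mod 28561)
  r_4 = 29318 (mod 371293)
Final: r_4 = 29318, and one checks f(r_4) ≡ 0 mod 13^5.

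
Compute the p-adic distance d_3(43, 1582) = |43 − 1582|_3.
d_3(43, 1582) = 1/81

Step 1 — x − y = 43 − 1582 = -1539. Step 2 — v_3(-1539) = 4 (factor: -1539 = −(3^4 · 19); the sign does not affect v_p). Step 3 — |x − y|_3 = 3^{-4} = 1/81.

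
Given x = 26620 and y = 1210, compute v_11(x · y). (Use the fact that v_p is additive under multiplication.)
v_11(32210200) = 5

v_p(x) = 3 (factor: 26620 = 11^3 · 20); v_p(y) = 2 (factor: 1210 = 11^2 · 10). Additivity: v_p(xy) = v_p(x) + v_p(y) = 3 + 2 = 5. (Direct check: xy = 32210200 = 11^5 · (200).)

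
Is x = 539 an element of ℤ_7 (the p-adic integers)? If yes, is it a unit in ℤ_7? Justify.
x ∈ ℤ_7 but not a unit; v_7(x) = 2 > 0

ℤ_7 = {x ∈ ℚ_7 : v_7(x) ≥ 0} and ℤ_7^× = {x ∈ ℤ_7 : v_7(x) = 0}. Here v_7(539) = v_7(num) − v_7(den) = 2; compare against these criteria.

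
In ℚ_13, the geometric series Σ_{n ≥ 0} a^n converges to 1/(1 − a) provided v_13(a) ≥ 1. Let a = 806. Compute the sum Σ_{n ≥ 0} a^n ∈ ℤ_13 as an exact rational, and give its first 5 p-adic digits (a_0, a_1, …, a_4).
Σ a^n = 1/(1 − a) = -1/805;  first 5 digits = (1, 10, 0, 9, 2)

v_13(a) = 1 ≥ 1, so the series converges in ℤ_13 to 1/(1 − a) = 1/(1 − 806) = -1/805. Expand this rational in ℤ_13: compute digits iteratively via d_i = x_i mod 13, x_{i+1} = (x_i − d_i)/13. The first 5 digits are (1, 10, 0, 9, 2).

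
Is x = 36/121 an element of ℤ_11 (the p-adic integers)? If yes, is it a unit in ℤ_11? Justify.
x ∉ ℤ_11 (v_11(x) = -2 < 0)

ℤ_11 = {x ∈ ℚ_11 : v_11(x) ≥ 0} and ℤ_11^× = {x ∈ ℤ_11 : v_11(x) = 0}. Here v_11(36/121) = v_11(num) − v_11(den) = -2; compare against these criteria.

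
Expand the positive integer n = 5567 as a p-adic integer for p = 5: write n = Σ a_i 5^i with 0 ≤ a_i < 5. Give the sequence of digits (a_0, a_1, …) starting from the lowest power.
(a_0, a_1, …) = (2, 3, 2, 4, 3, 1)

Repeated division by 5 gives the digits low-to-high: 5567 = 2 + 3·5^1 + 2·5^2 + 4·5^3 + 3·5^4 + 1·5^5. Digit sequence: (2, 3, 2, 4, 3, 1).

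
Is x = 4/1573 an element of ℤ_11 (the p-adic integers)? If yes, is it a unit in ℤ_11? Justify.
x ∉ ℤ_11 (v_11(x) = -2 < 0)

ℤ_11 = {x ∈ ℚ_11 : v_11(x) ≥ 0} and ℤ_11^× = {x ∈ ℤ_11 : v_11(x) = 0}. Here v_11(4/1573) = v_11(num) − v_11(den) = -2; compare against these criteria.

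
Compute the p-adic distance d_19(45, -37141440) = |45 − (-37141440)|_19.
d_19(45, -37141440) = 1/2476099

Step 1 — x − y = 45 − (-37141440) = 37141485. Step 2 — v_19(37141485) = 5 (factor: 37141485 = (19^5 · 15); the sign does not affect v_p). Step 3 — |x − y|_19 = 19^{-5} = 1/2476099.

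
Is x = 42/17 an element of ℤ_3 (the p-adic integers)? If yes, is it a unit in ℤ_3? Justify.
x ∈ ℤ_3 but not a unit; v_3(x) = 1 > 0

ℤ_3 = {x ∈ ℚ_3 : v_3(x) ≥ 0} and ℤ_3^× = {x ∈ ℤ_3 : v_3(x) = 0}. Here v_3(42/17) = v_3(num) − v_3(den) = 1; compare against these criteria.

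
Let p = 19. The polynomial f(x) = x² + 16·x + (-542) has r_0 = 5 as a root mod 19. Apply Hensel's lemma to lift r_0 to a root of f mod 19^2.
r_1 = 119 (mod 361)

Hensel: r_{i+1} = r_i − f(r_i)·(f′(r_i))^{-1} mod 19^{i+2}, f′(x) = 2x + 16. Iterate:
  r_0 = 5 (mod 19)
  r_1 = 119 (mod 361)
Final: r = 119 satisfies f(r) ≡ 0 mod 19^2.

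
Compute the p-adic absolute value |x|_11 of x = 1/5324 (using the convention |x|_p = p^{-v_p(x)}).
|1/5324|_11 = 1331

Step 1 — compute v_11(x) by factoring powers of 11 out of the numerator and denominator: v_11(1/5324) = -3. Step 2 — apply |x|_p = p^{-v_p(x)} = 11^{3} = 1331.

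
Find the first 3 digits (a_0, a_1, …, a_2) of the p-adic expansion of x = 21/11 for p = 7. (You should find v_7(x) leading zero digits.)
(a_0, …, a_2) = (0, 6, 3)

v_7(21/11) = 1, so a_0 = ... = a_0 = 0. Factor out: x = 7^1 · u with u = 3/11 a unit in ℤ_7. Expand u iteratively via a_{v+i} = u_i mod 7, u_{i+1} = (u_i − a_{v+i})/7:
  u_0 = 3/11;  a_1 = 6;  u_1 = (u_0 − 6)/7 = -9/11
  u_1 = -9/11;  a_2 = 3;  u_2 = (u_1 − 3)/7 = -6/11
Digits: (0, 6, 3).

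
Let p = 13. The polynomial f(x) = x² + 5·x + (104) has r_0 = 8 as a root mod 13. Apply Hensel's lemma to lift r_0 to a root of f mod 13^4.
r_3 = 20262 (mod 28561)

Hensel: r_{i+1} = r_i − f(r_i)·(f′(r_i))^{-1} mod 13^{i+2}, f′(x) = 2x + 5. Iterate:
  r_0 = 8 (mod 13)
  r_1 = 151 (mod 169)
  r_2 = 489 (mod 2197)
  r_3 = 20262 (mod 28561)
Final: r = 20262 satisfies f(r) ≡ 0 mod 13^4.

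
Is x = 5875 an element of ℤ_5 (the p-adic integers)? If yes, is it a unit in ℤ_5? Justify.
x ∈ ℤ_5 but not a unit; v_5(x) = 3 > 0

ℤ_5 = {x ∈ ℚ_5 : v_5(x) ≥ 0} and ℤ_5^× = {x ∈ ℤ_5 : v_5(x) = 0}. Here v_5(5875) = v_5(num) − v_5(den) = 3; compare against these criteria.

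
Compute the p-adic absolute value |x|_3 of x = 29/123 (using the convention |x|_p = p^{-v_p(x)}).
|29/123|_3 = 3

Step 1 — compute v_3(x) by factoring powers of 3 out of the numerator and denominator: v_3(29/123) = -1. Step 2 — apply |x|_p = p^{-v_p(x)} = 3^{1} = 3.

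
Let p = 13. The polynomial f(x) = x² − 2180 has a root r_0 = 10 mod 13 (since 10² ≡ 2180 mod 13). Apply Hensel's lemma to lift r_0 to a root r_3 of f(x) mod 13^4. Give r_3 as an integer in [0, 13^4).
r_3 = 24619 (mod 28561)

Hensel's recurrence: r_{i+1} = r_i − f(r_i)·(f′(r_i))^{-1} mod 13^{i+2}, with f′(x) = 2x. Iterate:
  r_0 = 10 (mod 13)
  r_1 = 114 (mod 169)
  r_2 = 452 (mod 2197)
  r_3 = 24619 (mod 28561)
Final: r_3 = 24619, and one checks f(r_3) ≡ 0 mod 13^4.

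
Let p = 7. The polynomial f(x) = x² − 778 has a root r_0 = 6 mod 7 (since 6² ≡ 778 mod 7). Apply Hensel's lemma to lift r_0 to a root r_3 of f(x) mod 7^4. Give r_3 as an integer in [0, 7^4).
r_3 = 517 (mod 2401)

Hensel's recurrence: r_{i+1} = r_i − f(r_i)·(f′(r_i))^{-1} mod 7^{i+2}, with f′(x) = 2x. Iterate:
  r_0 = 6 (mod 7)
  r_1 = 27 (mod 49)
  r_2 = 174 (mod 343)
  r_3 = 517 (mod 2401)
Final: r_3 = 517, and one checks f(r_3) ≡ 0 mod 7^4.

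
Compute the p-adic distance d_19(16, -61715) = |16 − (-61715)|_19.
d_19(16, -61715) = 1/6859

Step 1 — x − y = 16 − (-61715) = 61731. Step 2 — v_19(61731) = 3 (factor: 61731 = (19^3 · 9); the sign does not affect v_p). Step 3 — |x − y|_19 = 19^{-3} = 1/6859.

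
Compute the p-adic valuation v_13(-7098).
v_13(-7098) = 2

v_13(n) is the largest exponent k such that 13^k divides n. Factor out: -7098 = -13^2 · 42. (Sign doesn't affect v_p.) So v_13(-7098) = 2.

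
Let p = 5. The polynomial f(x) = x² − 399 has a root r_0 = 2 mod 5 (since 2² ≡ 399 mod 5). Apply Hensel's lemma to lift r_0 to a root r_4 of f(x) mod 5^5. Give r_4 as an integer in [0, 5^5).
r_4 = 657 (mod 3125)

Hensel's recurrence: r_{i+1} = r_i − f(r_i)·(f′(r_i))^{-1} mod 5^{i+2}, with f′(x) = 2x. Iterate:
  r_0 = 2 (mod 5)
  r_1 = 7 (mod 25)
  r_2 = 32 (mod 125)
  r_3 = 32 (mod 625)
  r_4 = 657 (mod 3125)
Final: r_4 = 657, and one checks f(r_4) ≡ 0 mod 5^5.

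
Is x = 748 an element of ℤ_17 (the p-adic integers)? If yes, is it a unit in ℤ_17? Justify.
x ∈ ℤ_17 but not a unit; v_17(x) = 1 > 0

ℤ_17 = {x ∈ ℚ_17 : v_17(x) ≥ 0} and ℤ_17^× = {x ∈ ℤ_17 : v_17(x) = 0}. Here v_17(748) = v_17(num) − v_17(den) = 1; compare against these criteria.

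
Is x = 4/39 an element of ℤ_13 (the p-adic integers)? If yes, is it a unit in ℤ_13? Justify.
x ∉ ℤ_13 (v_13(x) = -1 < 0)

ℤ_13 = {x ∈ ℚ_13 : v_13(x) ≥ 0} and ℤ_13^× = {x ∈ ℤ_13 : v_13(x) = 0}. Here v_13(4/39) = v_13(num) − v_13(den) = -1; compare against these criteria.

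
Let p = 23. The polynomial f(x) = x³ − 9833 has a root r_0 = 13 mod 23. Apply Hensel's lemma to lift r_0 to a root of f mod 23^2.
r_1 = 243 (mod 529)

Hensel: r_{i+1} = r_i − f(r_i)/f′(r_i) mod 23^{i+2}, where f′(x) = 3x². Iterate:
  r_0 = 13 (mod 23)
  r_1 = 243 (mod 529)
Final: r = 243 with f(r) ≡ 0 mod 23^2.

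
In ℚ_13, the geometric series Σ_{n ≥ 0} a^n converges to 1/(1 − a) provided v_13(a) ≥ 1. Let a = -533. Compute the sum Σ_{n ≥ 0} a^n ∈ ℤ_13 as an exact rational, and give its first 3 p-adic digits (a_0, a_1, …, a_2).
Σ a^n = 1/(1 − a) = 1/534;  first 3 digits = (1, 11, 0)

v_13(a) = 1 ≥ 1, so the series converges in ℤ_13 to 1/(1 − a) = 1/(1 − (-533)) = 1/534. Expand this rational in ℤ_13: compute digits iteratively via d_i = x_i mod 13, x_{i+1} = (x_i − d_i)/13. The first 3 digits are (1, 11, 0).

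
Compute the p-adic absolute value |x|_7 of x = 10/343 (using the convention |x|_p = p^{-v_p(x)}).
|10/343|_7 = 343

Step 1 — compute v_7(x) by factoring powers of 7 out of the numerator and denominator: v_7(10/343) = -3. Step 2 — apply |x|_p = p^{-v_p(x)} = 7^{3} = 343.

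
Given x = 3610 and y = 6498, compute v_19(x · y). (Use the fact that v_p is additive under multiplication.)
v_19(23457780) = 4

v_p(x) = 2 (factor: 3610 = 19^2 · 10); v_p(y) = 2 (factor: 6498 = 19^2 · 18). Additivity: v_p(xy) = v_p(x) + v_p(y) = 2 + 2 = 4. (Direct check: xy = 23457780 = 19^4 · (180).)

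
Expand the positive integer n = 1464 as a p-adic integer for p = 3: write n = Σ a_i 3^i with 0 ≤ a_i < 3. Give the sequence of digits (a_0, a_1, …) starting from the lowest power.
(a_0, a_1, …) = (0, 2, 0, 0, 0, 0, 2)

Repeated division by 3 gives the digits low-to-high: 1464 = 2·3^1 + 2·3^6. Digit sequence: (0, 2, 0, 0, 0, 0, 2).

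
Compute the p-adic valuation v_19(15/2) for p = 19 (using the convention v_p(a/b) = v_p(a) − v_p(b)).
v_19(15/2) = 0

Factor powers of 19 from the numerator and denominator of the reduced fraction: 15 = 19^0 · 15 and 2 = 19^0 · 2. Apply v_p(a/b) = v_p(a) − v_p(b): v_19(15/2) = 0 − 0 = 0.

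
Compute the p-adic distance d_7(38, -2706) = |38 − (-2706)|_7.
d_7(38, -2706) = 1/343

Step 1 — x − y = 38 − (-2706) = 2744. Step 2 — v_7(2744) = 3 (factor: 2744 = (7^3 · 8); the sign does not affect v_p). Step 3 — |x − y|_7 = 7^{-3} = 1/343.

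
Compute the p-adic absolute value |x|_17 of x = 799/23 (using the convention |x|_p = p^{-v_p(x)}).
|799/23|_17 = 1/17

Step 1 — compute v_17(x) by factoring powers of 17 out of the numerator and denominator: v_17(799/23) = 1. Step 2 — apply |x|_p = p^{-v_p(x)} = 17^{-1} = 1/17.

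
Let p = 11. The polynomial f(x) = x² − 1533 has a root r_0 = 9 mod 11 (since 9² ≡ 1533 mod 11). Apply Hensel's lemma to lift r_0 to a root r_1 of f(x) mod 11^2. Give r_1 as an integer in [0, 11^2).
r_1 = 9 (mod 121)

Hensel's recurrence: r_{i+1} = r_i − f(r_i)·(f′(r_i))^{-1} mod 11^{i+2}, with f′(x) = 2x. Iterate:
  r_0 = 9 (mod 11)
  r_1 = 9 (mod 121)
Final: r_1 = 9, and one checks f(r_1) ≡ 0 mod 11^2.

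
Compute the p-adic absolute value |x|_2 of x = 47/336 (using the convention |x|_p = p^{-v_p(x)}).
|47/336|_2 = 16

Step 1 — compute v_2(x) by factoring powers of 2 out of the numerator and denominator: v_2(47/336) = -4. Step 2 — apply |x|_p = p^{-v_p(x)} = 2^{4} = 16.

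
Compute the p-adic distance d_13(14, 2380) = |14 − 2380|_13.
d_13(14, 2380) = 1/169

Step 1 — x − y = 14 − 2380 = -2366. Step 2 — v_13(-2366) = 2 (factor: -2366 = −(13^2 · 14); the sign does not affect v_p). Step 3 — |x − y|_13 = 13^{-2} = 1/169.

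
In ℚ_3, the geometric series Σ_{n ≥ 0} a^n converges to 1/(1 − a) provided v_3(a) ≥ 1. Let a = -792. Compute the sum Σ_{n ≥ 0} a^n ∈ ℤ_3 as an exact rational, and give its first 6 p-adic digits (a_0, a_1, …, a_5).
Σ a^n = 1/(1 − a) = 1/793;  first 6 digits = (1, 0, 2, 0, 0, 1)

v_3(a) = 2 ≥ 1, so the series converges in ℤ_3 to 1/(1 − a) = 1/(1 − (-792)) = 1/793. Expand this rational in ℤ_3: compute digits iteratively via d_i = x_i mod 3, x_{i+1} = (x_i − d_i)/3. The first 6 digits are (1, 0, 2, 0, 0, 1).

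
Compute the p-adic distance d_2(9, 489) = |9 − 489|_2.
d_2(9, 489) = 1/32

Step 1 — x − y = 9 − 489 = -480. Step 2 — v_2(-480) = 5 (factor: -480 = −(2^5 · 15); the sign does not affect v_p). Step 3 — |x − y|_2 = 2^{-5} = 1/32.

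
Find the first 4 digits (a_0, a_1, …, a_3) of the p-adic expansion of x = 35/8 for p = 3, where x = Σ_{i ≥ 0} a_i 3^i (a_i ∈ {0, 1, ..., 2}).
(a_0, …, a_3) = (1, 0, 0, 2)

v_3(35/8) = 0 (numerator and denominator both coprime to 3), so x ∈ ℤ_3^×. Compute digits iteratively via a_i = x_i mod 3, x_{i+1} = (x_i − a_i)/3, with x_0 = x:
  x_0 = 35/8;  a_0 = 1;  x_1 = (x_0 − 1)/3 = 9/8
  x_1 = 9/8;  a_1 = 0;  x_2 = (x_1 − 0)/3 = 3/8
  x_2 = 3/8;  a_2 = 0;  x_3 = (x_2 − 0)/3 = 1/8
  x_3 = 1/8;  a_3 = 2;  x_4 = (x_3 − 2)/3 = -5/8
Digits: (1, 0, 0, 2).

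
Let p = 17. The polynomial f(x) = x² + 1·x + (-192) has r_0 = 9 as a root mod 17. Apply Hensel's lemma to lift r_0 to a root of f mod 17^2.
r_1 = 60 (mod 289)

Hensel: r_{i+1} = r_i − f(r_i)·(f′(r_i))^{-1} mod 17^{i+2}, f′(x) = 2x + 1. Iterate:
  r_0 = 9 (mod 17)
  r_1 = 60 (mod 289)
Final: r = 60 satisfies f(r) ≡ 0 mod 17^2.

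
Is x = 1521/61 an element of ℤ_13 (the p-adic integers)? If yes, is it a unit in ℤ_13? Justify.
x ∈ ℤ_13 but not a unit; v_13(x) = 2 > 0

ℤ_13 = {x ∈ ℚ_13 : v_13(x) ≥ 0} and ℤ_13^× = {x ∈ ℤ_13 : v_13(x) = 0}. Here v_13(1521/61) = v_13(num) − v_13(den) = 2; compare against these criteria.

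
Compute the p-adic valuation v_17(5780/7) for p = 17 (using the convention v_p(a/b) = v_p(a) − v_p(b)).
v_17(5780/7) = 2

Factor powers of 17 from the numerator and denominator of the reduced fraction: 5780 = 17^2 · 20 and 7 = 17^0 · 7. Apply v_p(a/b) = v_p(a) − v_p(b): v_17(5780/7) = 2 − 0 = 2.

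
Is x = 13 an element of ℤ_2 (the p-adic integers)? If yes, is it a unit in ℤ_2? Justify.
x ∈ ℤ_2^× (unit); v_2(x) = 0

ℤ_2 = {x ∈ ℚ_2 : v_2(x) ≥ 0} and ℤ_2^× = {x ∈ ℤ_2 : v_2(x) = 0}. Here v_2(13) = v_2(num) − v_2(den) = 0; compare against these criteria.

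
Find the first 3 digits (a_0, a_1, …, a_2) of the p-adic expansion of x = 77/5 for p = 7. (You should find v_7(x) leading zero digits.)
(a_0, …, a_2) = (0, 5, 1)

v_7(77/5) = 1, so a_0 = ... = a_0 = 0. Factor out: x = 7^1 · u with u = 11/5 a unit in ℤ_7. Expand u iteratively via a_{v+i} = u_i mod 7, u_{i+1} = (u_i − a_{v+i})/7:
  u_0 = 11/5;  a_1 = 5;  u_1 = (u_0 − 5)/7 = -2/5
  u_1 = -2/5;  a_2 = 1;  u_2 = (u_1 − 1)/7 = -1/5
Digits: (0, 5, 1).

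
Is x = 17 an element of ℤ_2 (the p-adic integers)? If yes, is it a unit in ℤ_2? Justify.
x ∈ ℤ_2^× (unit); v_2(x) = 0

ℤ_2 = {x ∈ ℚ_2 : v_2(x) ≥ 0} and ℤ_2^× = {x ∈ ℤ_2 : v_2(x) = 0}. Here v_2(17) = v_2(num) − v_2(den) = 0; compare against these criteria.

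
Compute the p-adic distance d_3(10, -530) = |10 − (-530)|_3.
d_3(10, -530) = 1/27

Step 1 — x − y = 10 − (-530) = 540. Step 2 — v_3(540) = 3 (factor: 540 = (3^3 · 20); the sign does not affect v_p). Step 3 — |x − y|_3 = 3^{-3} = 1/27.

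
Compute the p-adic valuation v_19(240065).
v_19(240065) = 3

v_19(n) is the largest exponent k such that 19^k divides n. Factor out: 240065 = 19^3 · 35. (Sign doesn't affect v_p.) So v_19(240065) = 3.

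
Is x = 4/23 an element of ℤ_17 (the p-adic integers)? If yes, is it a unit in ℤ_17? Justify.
x ∈ ℤ_17^× (unit); v_17(x) = 0

ℤ_17 = {x ∈ ℚ_17 : v_17(x) ≥ 0} and ℤ_17^× = {x ∈ ℤ_17 : v_17(x) = 0}. Here v_17(4/23) = v_17(num) − v_17(den) = 0; compare against these criteria.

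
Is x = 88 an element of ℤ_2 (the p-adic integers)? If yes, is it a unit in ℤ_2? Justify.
x ∈ ℤ_2 but not a unit; v_2(x) = 3 > 0

ℤ_2 = {x ∈ ℚ_2 : v_2(x) ≥ 0} and ℤ_2^× = {x ∈ ℤ_2 : v_2(x) = 0}. Here v_2(88) = v_2(num) − v_2(den) = 3; compare against these criteria.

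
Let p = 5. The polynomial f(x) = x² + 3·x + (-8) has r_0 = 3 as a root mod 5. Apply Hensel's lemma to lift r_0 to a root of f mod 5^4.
r_3 = 588 (mod 625)

Hensel: r_{i+1} = r_i − f(r_i)·(f′(r_i))^{-1} mod 5^{i+2}, f′(x) = 2x + 3. Iterate:
  r_0 = 3 (mod 5)
  r_1 = 13 (mod 25)
  r_2 = 88 (mod 125)
  r_3 = 588 (mod 625)
Final: r = 588 satisfies f(r) ≡ 0 mod 5^4.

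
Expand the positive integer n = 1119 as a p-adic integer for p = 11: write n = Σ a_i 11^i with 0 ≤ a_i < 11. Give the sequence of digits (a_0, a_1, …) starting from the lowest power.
(a_0, a_1, …) = (8, 2, 9)

Repeated division by 11 gives the digits low-to-high: 1119 = 8 + 2·11^1 + 9·11^2. Digit sequence: (8, 2, 9).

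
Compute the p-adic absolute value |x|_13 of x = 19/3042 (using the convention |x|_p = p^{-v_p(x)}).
|19/3042|_13 = 169

Step 1 — compute v_13(x) by factoring powers of 13 out of the numerator and denominator: v_13(19/3042) = -2. Step 2 — apply |x|_p = p^{-v_p(x)} = 13^{2} = 169.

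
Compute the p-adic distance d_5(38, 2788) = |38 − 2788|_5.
d_5(38, 2788) = 1/125

Step 1 — x − y = 38 − 2788 = -2750. Step 2 — v_5(-2750) = 3 (factor: -2750 = −(5^3 · 22); the sign does not affect v_p). Step 3 — |x − y|_5 = 5^{-3} = 1/125.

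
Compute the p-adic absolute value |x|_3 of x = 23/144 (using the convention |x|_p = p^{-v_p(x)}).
|23/144|_3 = 9

Step 1 — compute v_3(x) by factoring powers of 3 out of the numerator and denominator: v_3(23/144) = -2. Step 2 — apply |x|_p = p^{-v_p(x)} = 3^{2} = 9.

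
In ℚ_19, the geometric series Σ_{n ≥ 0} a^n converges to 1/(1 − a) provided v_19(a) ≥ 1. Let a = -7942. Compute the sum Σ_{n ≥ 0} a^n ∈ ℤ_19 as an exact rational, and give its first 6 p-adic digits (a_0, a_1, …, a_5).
Σ a^n = 1/(1 − a) = 1/7943;  first 6 digits = (1, 0, 16, 17, 8, 6)

v_19(a) = 2 ≥ 1, so the series converges in ℤ_19 to 1/(1 − a) = 1/(1 − (-7942)) = 1/7943. Expand this rational in ℤ_19: compute digits iteratively via d_i = x_i mod 19, x_{i+1} = (x_i − d_i)/19. The first 6 digits are (1, 0, 16, 17, 8, 6).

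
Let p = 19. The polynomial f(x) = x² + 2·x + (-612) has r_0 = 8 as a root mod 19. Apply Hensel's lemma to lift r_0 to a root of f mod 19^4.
r_3 = 87199 (mod 130321)

Hensel: r_{i+1} = r_i − f(r_i)·(f′(r_i))^{-1} mod 19^{i+2}, f′(x) = 2x + 2. Iterate:
  r_0 = 8 (mod 19)
  r_1 = 198 (mod 361)
  r_2 = 4891 (mod 6859)
  r_3 = 87199 (mod 130321)
Final: r = 87199 satisfies f(r) ≡ 0 mod 19^4.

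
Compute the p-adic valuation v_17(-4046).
v_17(-4046) = 2

v_17(n) is the largest exponent k such that 17^k divides n. Factor out: -4046 = -17^2 · 14. (Sign doesn't affect v_p.) So v_17(-4046) = 2.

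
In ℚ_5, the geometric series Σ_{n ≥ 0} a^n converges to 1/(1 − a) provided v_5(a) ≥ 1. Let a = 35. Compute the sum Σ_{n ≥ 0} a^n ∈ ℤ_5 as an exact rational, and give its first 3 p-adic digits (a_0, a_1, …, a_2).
Σ a^n = 1/(1 − a) = -1/34;  first 3 digits = (1, 2, 0)

v_5(a) = 1 ≥ 1, so the series converges in ℤ_5 to 1/(1 − a) = 1/(1 − 35) = -1/34. Expand this rational in ℤ_5: compute digits iteratively via d_i = x_i mod 5, x_{i+1} = (x_i − d_i)/5. The first 3 digits are (1, 2, 0).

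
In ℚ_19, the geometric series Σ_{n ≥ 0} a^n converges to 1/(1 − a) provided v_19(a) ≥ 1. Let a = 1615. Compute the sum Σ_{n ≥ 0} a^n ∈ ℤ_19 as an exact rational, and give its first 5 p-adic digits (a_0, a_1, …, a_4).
Σ a^n = 1/(1 − a) = -1/1614;  first 5 digits = (1, 9, 9, 7, 10)

v_19(a) = 1 ≥ 1, so the series converges in ℤ_19 to 1/(1 − a) = 1/(1 − 1615) = -1/1614. Expand this rational in ℤ_19: compute digits iteratively via d_i = x_i mod 19, x_{i+1} = (x_i − d_i)/19. The first 5 digits are (1, 9, 9, 7, 10).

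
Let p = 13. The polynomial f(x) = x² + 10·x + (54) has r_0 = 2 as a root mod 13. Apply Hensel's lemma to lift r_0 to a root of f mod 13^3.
r_2 = 1445 (mod 2197)

Hensel: r_{i+1} = r_i − f(r_i)·(f′(r_i))^{-1} mod 13^{i+2}, f′(x) = 2x + 10. Iterate:
  r_0 = 2 (mod 13)
  r_1 = 93 (mod 169)
  r_2 = 1445 (mod 2197)
Final: r = 1445 satisfies f(r) ≡ 0 mod 13^3.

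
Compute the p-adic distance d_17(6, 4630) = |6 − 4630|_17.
d_17(6, 4630) = 1/289

Step 1 — x − y = 6 − 4630 = -4624. Step 2 — v_17(-4624) = 2 (factor: -4624 = −(17^2 · 16); the sign does not affect v_p). Step 3 — |x − y|_17 = 17^{-2} = 1/289.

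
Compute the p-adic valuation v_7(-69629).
v_7(-69629) = 4

v_7(n) is the largest exponent k such that 7^k divides n. Factor out: -69629 = -7^4 · 29. (Sign doesn't affect v_p.) So v_7(-69629) = 4.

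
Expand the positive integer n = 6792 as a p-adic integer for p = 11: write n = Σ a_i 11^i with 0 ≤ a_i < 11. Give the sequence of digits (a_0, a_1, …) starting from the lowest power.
(a_0, a_1, …) = (5, 1, 1, 5)

Repeated division by 11 gives the digits low-to-high: 6792 = 5 + 1·11^1 + 1·11^2 + 5·11^3. Digit sequence: (5, 1, 1, 5).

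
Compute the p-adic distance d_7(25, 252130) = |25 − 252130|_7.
d_7(25, 252130) = 1/16807

Step 1 — x − y = 25 − 252130 = -252105. Step 2 — v_7(-252105) = 5 (factor: -252105 = −(7^5 · 15); the sign does not affect v_p). Step 3 — |x − y|_7 = 7^{-5} = 1/16807.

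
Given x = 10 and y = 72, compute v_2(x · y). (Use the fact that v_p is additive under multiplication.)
v_2(720) = 4

v_p(x) = 1 (factor: 10 = 2^1 · 5); v_p(y) = 3 (factor: 72 = 2^3 · 9). Additivity: v_p(xy) = v_p(x) + v_p(y) = 1 + 3 = 4. (Direct check: xy = 720 = 2^4 · (45).)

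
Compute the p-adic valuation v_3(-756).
v_3(-756) = 3

v_3(n) is the largest exponent k such that 3^k divides n. Factor out: -756 = -3^3 · 28. (Sign doesn't affect v_p.) So v_3(-756) = 3.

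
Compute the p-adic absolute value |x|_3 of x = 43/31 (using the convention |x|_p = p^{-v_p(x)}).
|43/31|_3 = 1

Step 1 — compute v_3(x) by factoring powers of 3 out of the numerator and denominator: v_3(43/31) = 0. Step 2 — apply |x|_p = p^{-v_p(x)} = 3^{0} = 1.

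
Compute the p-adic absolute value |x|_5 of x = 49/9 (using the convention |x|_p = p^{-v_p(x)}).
|49/9|_5 = 1

Step 1 — compute v_5(x) by factoring powers of 5 out of the numerator and denominator: v_5(49/9) = 0. Step 2 — apply |x|_p = p^{-v_p(x)} = 5^{0} = 1.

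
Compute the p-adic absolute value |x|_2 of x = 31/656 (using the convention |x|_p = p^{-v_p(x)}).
|31/656|_2 = 16

Step 1 — compute v_2(x) by factoring powers of 2 out of the numerator and denominator: v_2(31/656) = -4. Step 2 — apply |x|_p = p^{-v_p(x)} = 2^{4} = 16.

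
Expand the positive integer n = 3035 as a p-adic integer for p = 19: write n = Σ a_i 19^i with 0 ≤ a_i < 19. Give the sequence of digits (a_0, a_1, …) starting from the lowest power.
(a_0, a_1, …) = (14, 7, 8)

Repeated division by 19 gives the digits low-to-high: 3035 = 14 + 7·19^1 + 8·19^2. Digit sequence: (14, 7, 8).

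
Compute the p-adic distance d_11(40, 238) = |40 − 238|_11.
d_11(40, 238) = 1/11

Step 1 — x − y = 40 − 238 = -198. Step 2 — v_11(-198) = 1 (factor: -198 = −(11^1 · 18); the sign does not affect v_p). Step 3 — |x − y|_11 = 11^{-1} = 1/11.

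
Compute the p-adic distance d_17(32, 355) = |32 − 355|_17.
d_17(32, 355) = 1/17

Step 1 — x − y = 32 − 355 = -323. Step 2 — v_17(-323) = 1 (factor: -323 = −(17^1 · 19); the sign does not affect v_p). Step 3 — |x − y|_17 = 17^{-1} = 1/17.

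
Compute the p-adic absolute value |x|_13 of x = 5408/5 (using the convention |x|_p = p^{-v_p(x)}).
|5408/5|_13 = 1/169

Step 1 — compute v_13(x) by factoring powers of 13 out of the numerator and denominator: v_13(5408/5) = 2. Step 2 — apply |x|_p = p^{-v_p(x)} = 13^{-2} = 1/169.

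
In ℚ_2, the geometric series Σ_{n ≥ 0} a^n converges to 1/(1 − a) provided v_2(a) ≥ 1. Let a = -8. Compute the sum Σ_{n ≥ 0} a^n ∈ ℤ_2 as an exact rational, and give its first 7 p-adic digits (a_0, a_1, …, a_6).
Σ a^n = 1/(1 − a) = 1/9;  first 7 digits = (1, 0, 0, 1, 1, 1, 0)

v_2(a) = 3 ≥ 1, so the series converges in ℤ_2 to 1/(1 − a) = 1/(1 − (-8)) = 1/9. Expand this rational in ℤ_2: compute digits iteratively via d_i = x_i mod 2, x_{i+1} = (x_i − d_i)/2. The first 7 digits are (1, 0, 0, 1, 1, 1, 0).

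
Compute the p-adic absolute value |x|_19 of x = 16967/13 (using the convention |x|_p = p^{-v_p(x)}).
|16967/13|_19 = 1/361

Step 1 — compute v_19(x) by factoring powers of 19 out of the numerator and denominator: v_19(16967/13) = 2. Step 2 — apply |x|_p = p^{-v_p(x)} = 19^{-2} = 1/361.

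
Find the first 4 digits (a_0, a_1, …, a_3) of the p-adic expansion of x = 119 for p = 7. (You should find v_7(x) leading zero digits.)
(a_0, …, a_3) = (0, 3, 2, 0)

v_7(119) = 1, so a_0 = ... = a_0 = 0. Factor out: x = 7^1 · u with u = 17 a unit in ℤ_7. Expand u iteratively via a_{v+i} = u_i mod 7, u_{i+1} = (u_i − a_{v+i})/7:
  u_0 = 17;  a_1 = 3;  u_1 = (u_0 − 3)/7 = 2
  u_1 = 2;  a_2 = 2;  u_2 = (u_1 − 2)/7 = 0
  u_2 = 0;  a_3 = 0;  u_3 = (u_2 − 0)/7 = 0
Digits: (0, 3, 2, 0).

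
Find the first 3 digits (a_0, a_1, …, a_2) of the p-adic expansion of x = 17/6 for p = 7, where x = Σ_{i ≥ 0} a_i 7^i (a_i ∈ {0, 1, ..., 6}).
(a_0, …, a_2) = (4, 1, 1)

v_7(17/6) = 0 (numerator and denominator both coprime to 7), so x ∈ ℤ_7^×. Compute digits iteratively via a_i = x_i mod 7, x_{i+1} = (x_i − a_i)/7, with x_0 = x:
  x_0 = 17/6;  a_0 = 4;  x_1 = (x_0 − 4)/7 = -1/6
  x_1 = -1/6;  a_1 = 1;  x_2 = (x_1 − 1)/7 = -1/6
  x_2 = -1/6;  a_2 = 1;  x_3 = (x_2 − 1)/7 = -1/6
Digits: (4, 1, 1).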